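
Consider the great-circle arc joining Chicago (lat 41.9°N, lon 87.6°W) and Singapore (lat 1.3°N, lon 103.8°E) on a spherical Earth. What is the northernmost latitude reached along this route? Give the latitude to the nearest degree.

The great circle lies in the plane with unit normal n̂ = (p₁ × p₂)/|p₁ × p₂|.
Here n̂_z ≈ -0.210; the vertex latitude is φ_max = arccos|n̂_z| ≈ 77.9°.

≈ 78°N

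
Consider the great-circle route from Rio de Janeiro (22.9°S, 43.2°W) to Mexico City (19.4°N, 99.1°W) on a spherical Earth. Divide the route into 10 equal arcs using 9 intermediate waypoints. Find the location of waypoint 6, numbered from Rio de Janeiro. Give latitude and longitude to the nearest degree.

≈ 2°N, 77°W

From cos δ = sin φ₁ sin φ₂ + cos φ₁ cos φ₂ cos Δλ, the central angle is δ ≈ 1.205 rad (69.0°).
Interpolate at f = 6/10 with slerp weights a = sin((1−f)δ)/sin δ ≈ 0.496, b = sin(fδ)/sin δ ≈ 0.708.
p = a·p₁ + b·p₂ ≈ (0.228, -0.973, 0.042); φ = arcsin(p_z) ≈ 2.42°, λ = atan2(p_y, p_x) ≈ -76.83°.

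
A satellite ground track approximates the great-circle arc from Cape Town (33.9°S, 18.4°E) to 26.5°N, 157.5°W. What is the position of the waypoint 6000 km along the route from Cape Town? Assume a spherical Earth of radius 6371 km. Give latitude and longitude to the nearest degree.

Convert each endpoint to a unit vector on the sphere (x = cos φ cos λ, y = cos φ sin λ, z = sin φ).
The central angle between the endpoints is δ = arccos(p₁·p₂) ≈ 2.998 rad (171.8°). The total great-circle distance is δ·R ≈ 2.998 × 6371 ≈ 19103 km, so the target fraction is f = 6000/19103 ≈ 0.314.
Interpolate at f ≈ 0.314 with slerp weights a = sin((1−f)δ)/sin δ ≈ 6.198, b = sin(fδ)/sin δ ≈ 5.668.
p = a·p₁ + b·p₂ ≈ (0.195, -0.317, -0.928); φ = arcsin(p_z) ≈ -68.13°, λ = atan2(p_y, p_x) ≈ -58.37°.

≈ 68°S, 58°W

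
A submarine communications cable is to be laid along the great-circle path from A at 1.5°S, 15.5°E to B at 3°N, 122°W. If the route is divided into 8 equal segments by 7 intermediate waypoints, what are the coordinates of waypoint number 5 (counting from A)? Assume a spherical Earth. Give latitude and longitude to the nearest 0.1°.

≈ 2.7°N, 70.4°W

Write both endpoints as unit vectors p₁, p₂ with components (cos φ cos λ, cos φ sin λ, sin φ).
The central angle between the endpoints is δ = arccos(p₁·p₂) ≈ 2.400 rad (137.5°).
Interpolate at f = 5/8 with slerp weights a = sin((1−f)δ)/sin δ ≈ 1.160, b = sin(fδ)/sin δ ≈ 1.477.
p = a·p₁ + b·p₂ ≈ (0.336, -0.941, 0.047); φ = arcsin(p_z) ≈ 2.69°, λ = atan2(p_y, p_x) ≈ -70.37°.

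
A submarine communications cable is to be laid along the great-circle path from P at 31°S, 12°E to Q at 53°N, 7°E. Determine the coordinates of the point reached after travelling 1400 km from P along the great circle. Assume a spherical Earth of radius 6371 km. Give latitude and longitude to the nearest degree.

Write both endpoints as unit vectors p₁, p₂ with components (cos φ cos λ, cos φ sin λ, sin φ).
The central angle between the endpoints is δ = arccos(p₁·p₂) ≈ 1.468 rad (84.1°). The total great-circle distance is δ·R ≈ 1.468 × 6371 ≈ 9353 km, so the target fraction is f = 1400/9353 ≈ 0.150.
Interpolate at f ≈ 0.150 with slerp weights a = sin((1−f)δ)/sin δ ≈ 0.953, b = sin(fδ)/sin δ ≈ 0.219.
p = a·p₁ + b·p₂ ≈ (0.930, 0.186, -0.316); φ = arcsin(p_z) ≈ -18.43°, λ = atan2(p_y, p_x) ≈ 11.31°.

≈ 18°S, 11°E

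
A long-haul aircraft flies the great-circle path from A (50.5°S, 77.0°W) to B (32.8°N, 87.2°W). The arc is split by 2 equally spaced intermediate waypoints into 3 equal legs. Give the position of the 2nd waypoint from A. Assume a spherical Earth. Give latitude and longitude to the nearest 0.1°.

≈ (5.0°N, 84.1°W)

Convert each endpoint to a unit vector on the sphere (x = cos φ cos λ, y = cos φ sin λ, z = sin φ).
The central angle between the endpoints is δ = arccos(p₁·p₂) ≈ 1.462 rad (83.8°).
Interpolate at f = 2/3 with slerp weights a = sin((1−f)δ)/sin δ ≈ 0.471, b = sin(fδ)/sin δ ≈ 0.833.
p = a·p₁ + b·p₂ ≈ (0.102, -0.991, 0.087); φ = arcsin(p_z) ≈ 5.02°, λ = atan2(p_y, p_x) ≈ -84.15°.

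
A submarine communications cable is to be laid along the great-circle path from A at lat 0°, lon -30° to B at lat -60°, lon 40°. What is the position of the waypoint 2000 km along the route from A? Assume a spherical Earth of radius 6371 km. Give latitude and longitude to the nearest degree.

The haversine formula gives a central angle δ ≈ 1.399 rad (80.2°) between the endpoints. The total great-circle distance is δ·R ≈ 1.399 × 6371 ≈ 8913 km, so the target fraction is f = 2000/8913 ≈ 0.224.
Interpolate at f ≈ 0.224 with slerp weights a = sin((1−f)δ)/sin δ ≈ 0.898, b = sin(fδ)/sin δ ≈ 0.313.
p = a·p₁ + b·p₂ ≈ (0.897, -0.348, -0.271); φ = arcsin(p_z) ≈ -15.75°, λ = atan2(p_y, p_x) ≈ -21.20°.

≈ lat -16°, lon -21°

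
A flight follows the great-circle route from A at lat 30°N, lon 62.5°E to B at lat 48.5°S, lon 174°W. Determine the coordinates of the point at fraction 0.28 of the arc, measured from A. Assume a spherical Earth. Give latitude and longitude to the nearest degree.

≈ lat 3°N, lon 90°E

Write both endpoints as unit vectors p₁, p₂ with components (cos φ cos λ, cos φ sin λ, sin φ).
The central angle between the endpoints is δ = arccos(p₁·p₂) ≈ 2.334 rad (133.7°).
Interpolate at f = 0.28 with slerp weights a = sin((1−f)δ)/sin δ ≈ 1.375, b = sin(fδ)/sin δ ≈ 0.841.
p = a·p₁ + b·p₂ ≈ (-0.004, 0.998, 0.058); φ = arcsin(p_z) ≈ 3.30°, λ = atan2(p_y, p_x) ≈ 90.25°.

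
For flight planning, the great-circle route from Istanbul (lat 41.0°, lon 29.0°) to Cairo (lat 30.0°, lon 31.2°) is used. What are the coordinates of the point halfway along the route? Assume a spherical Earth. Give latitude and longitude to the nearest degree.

Convert each endpoint to a unit vector on the sphere (x = cos φ cos λ, y = cos φ sin λ, z = sin φ).
The central angle between the endpoints is δ = arccos(p₁·p₂) ≈ 0.194 rad (11.1°).
Interpolate at f = 1/2 with slerp weights a = sin((1−f)δ)/sin δ ≈ 0.502, b = sin(fδ)/sin δ ≈ 0.502.
p = a·p₁ + b·p₂ ≈ (0.704, 0.409, 0.581); φ = arcsin(p_z) ≈ 35.50°, λ = atan2(p_y, p_x) ≈ 30.18°.

≈ lat 36°, lon 30°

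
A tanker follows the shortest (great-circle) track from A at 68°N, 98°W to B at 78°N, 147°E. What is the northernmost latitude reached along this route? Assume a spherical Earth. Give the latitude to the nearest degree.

≈ 82°N

The great circle lies in the plane with unit normal n̂ = (p₁ × p₂)/|p₁ × p₂|.
Here n̂_z ≈ -0.145; the vertex latitude is φ_max = arccos|n̂_z| ≈ 81.6°.
Check via Clairaut: cos φ_max = |cos φ₁| · sin C = cos(68.0°)·sin(22.8°) ≈ 0.145, again giving ≈ 81.6°.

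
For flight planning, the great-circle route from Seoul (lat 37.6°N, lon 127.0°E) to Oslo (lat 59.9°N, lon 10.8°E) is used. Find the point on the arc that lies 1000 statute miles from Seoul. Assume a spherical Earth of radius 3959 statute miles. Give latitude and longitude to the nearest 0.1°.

≈ lat 49.9°N, lon 116.3°E

The haversine formula gives a central angle δ ≈ 1.211 rad (69.4°) between the endpoints. The total great-circle distance is δ·R ≈ 1.211 × 3959 ≈ 4793 mi, so the target fraction is f = 1000/4793 ≈ 0.209.
Interpolate at f ≈ 0.209 with slerp weights a = sin((1−f)δ)/sin δ ≈ 0.874, b = sin(fδ)/sin δ ≈ 0.267.
p = a·p₁ + b·p₂ ≈ (-0.285, 0.578, 0.764); φ = arcsin(p_z) ≈ 49.85°, λ = atan2(p_y, p_x) ≈ 116.26°.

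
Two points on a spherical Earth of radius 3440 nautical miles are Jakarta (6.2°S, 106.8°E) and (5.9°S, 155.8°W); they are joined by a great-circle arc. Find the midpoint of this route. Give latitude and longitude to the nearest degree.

≈ (9°S, 156°E)

Convert each endpoint to a unit vector on the sphere (x = cos φ cos λ, y = cos φ sin λ, z = sin φ).
The central angle between the endpoints is δ = arccos(p₁·p₂) ≈ 1.687 rad (96.7°).
Interpolate at f = 1/2 with slerp weights a = sin((1−f)δ)/sin δ ≈ 0.752, b = sin(fδ)/sin δ ≈ 0.752.
p = a·p₁ + b·p₂ ≈ (-0.899, 0.409, -0.159); φ = arcsin(p_z) ≈ -9.12°, λ = atan2(p_y, p_x) ≈ 155.52°.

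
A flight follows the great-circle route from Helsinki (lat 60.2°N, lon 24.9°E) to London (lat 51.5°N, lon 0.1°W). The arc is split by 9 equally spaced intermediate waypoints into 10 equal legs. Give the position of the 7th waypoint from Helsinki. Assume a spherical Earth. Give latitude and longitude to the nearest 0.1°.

≈ lat 54.6°N, lon 6.2°E

The haversine formula gives a central angle δ ≈ 0.286 rad (16.4°) between the endpoints.
Interpolate at f = 7/10 with slerp weights a = sin((1−f)δ)/sin δ ≈ 0.304, b = sin(fδ)/sin δ ≈ 0.705.
p = a·p₁ + b·p₂ ≈ (0.576, 0.063, 0.815); φ = arcsin(p_z) ≈ 54.61°, λ = atan2(p_y, p_x) ≈ 6.22°.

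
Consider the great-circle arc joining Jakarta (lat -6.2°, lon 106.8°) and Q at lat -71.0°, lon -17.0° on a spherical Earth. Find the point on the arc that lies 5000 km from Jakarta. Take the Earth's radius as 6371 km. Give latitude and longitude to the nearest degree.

≈ lat -49°, lon 90°

Convert each endpoint to a unit vector on the sphere (x = cos φ cos λ, y = cos φ sin λ, z = sin φ).
The central angle between the endpoints is δ = arccos(p₁·p₂) ≈ 1.649 rad (94.5°). The total great-circle distance is δ·R ≈ 1.649 × 6371 ≈ 10505 km, so the target fraction is f = 5000/10505 ≈ 0.476.
Interpolate at f ≈ 0.476 with slerp weights a = sin((1−f)δ)/sin δ ≈ 0.763, b = sin(fδ)/sin δ ≈ 0.709.
p = a·p₁ + b·p₂ ≈ (0.002, 0.658, -0.753); φ = arcsin(p_z) ≈ -48.82°, λ = atan2(p_y, p_x) ≈ 89.87°.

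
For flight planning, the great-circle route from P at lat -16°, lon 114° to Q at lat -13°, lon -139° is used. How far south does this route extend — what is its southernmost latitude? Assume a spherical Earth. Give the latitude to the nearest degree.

≈ -24°

The great circle lies in the plane with unit normal n̂ = (p₁ × p₂)/|p₁ × p₂|.
Here n̂_z ≈ +0.916; the vertex latitude is φ_max = arccos|n̂_z| ≈ 23.6°.
Check via Clairaut: cos φ_max = |cos φ₁| · sin C = cos(16.0°)·sin(107.6°) ≈ 0.916, again giving ≈ 23.6°.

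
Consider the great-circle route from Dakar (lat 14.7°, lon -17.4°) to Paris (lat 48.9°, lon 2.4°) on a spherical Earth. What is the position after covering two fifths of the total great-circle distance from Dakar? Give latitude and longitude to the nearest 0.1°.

≈ lat 28.7°, lon -11.2°

Convert each endpoint to a unit vector on the sphere (x = cos φ cos λ, y = cos φ sin λ, z = sin φ).
The central angle between the endpoints is δ = arccos(p₁·p₂) ≈ 0.661 rad (37.9°).
Interpolate at f = 2/5 with slerp weights a = sin((1−f)δ)/sin δ ≈ 0.629, b = sin(fδ)/sin δ ≈ 0.426.
p = a·p₁ + b·p₂ ≈ (0.860, -0.170, 0.480); φ = arcsin(p_z) ≈ 28.71°, λ = atan2(p_y, p_x) ≈ -11.20°.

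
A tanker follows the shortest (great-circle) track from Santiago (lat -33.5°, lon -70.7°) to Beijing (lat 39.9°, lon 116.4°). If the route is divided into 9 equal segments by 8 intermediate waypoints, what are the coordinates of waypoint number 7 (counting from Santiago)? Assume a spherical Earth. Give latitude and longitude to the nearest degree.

≈ lat 58°, lon 170°

The haversine formula gives a central angle δ ≈ 2.992 rad (171.4°) between the endpoints.
Interpolate at f = 7/9 with slerp weights a = sin((1−f)δ)/sin δ ≈ 4.146, b = sin(fδ)/sin δ ≈ 4.886.
p = a·p₁ + b·p₂ ≈ (-0.524, 0.095, 0.846); φ = arcsin(p_z) ≈ 57.81°, λ = atan2(p_y, p_x) ≈ 169.72°.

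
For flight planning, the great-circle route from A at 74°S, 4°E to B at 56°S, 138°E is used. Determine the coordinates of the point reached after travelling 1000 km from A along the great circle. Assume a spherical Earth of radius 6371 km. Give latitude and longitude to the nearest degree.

Write both endpoints as unit vectors p₁, p₂ with components (cos φ cos λ, cos φ sin λ, sin φ).
The central angle between the endpoints is δ = arccos(p₁·p₂) ≈ 0.810 rad (46.4°). The total great-circle distance is δ·R ≈ 0.810 × 6371 ≈ 5157 km, so the target fraction is f = 1000/5157 ≈ 0.194.
Interpolate at f ≈ 0.194 with slerp weights a = sin((1−f)δ)/sin δ ≈ 0.839, b = sin(fδ)/sin δ ≈ 0.216.
p = a·p₁ + b·p₂ ≈ (0.141, 0.097, -0.985); φ = arcsin(p_z) ≈ -80.15°, λ = atan2(p_y, p_x) ≈ 34.52°.

≈ 80°S, 35°E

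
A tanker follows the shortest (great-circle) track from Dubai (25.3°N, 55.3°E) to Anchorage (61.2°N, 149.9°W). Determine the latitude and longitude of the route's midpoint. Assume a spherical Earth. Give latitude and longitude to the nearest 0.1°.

Write both endpoints as unit vectors p₁, p₂ with components (cos φ cos λ, cos φ sin λ, sin φ).
The central angle between the endpoints is δ = arccos(p₁·p₂) ≈ 1.590 rad (91.1°).
Interpolate at f = 1/2 with slerp weights a = sin((1−f)δ)/sin δ ≈ 0.714, b = sin(fδ)/sin δ ≈ 0.714.
p = a·p₁ + b·p₂ ≈ (0.070, 0.358, 0.931); φ = arcsin(p_z) ≈ 68.59°, λ = atan2(p_y, p_x) ≈ 78.96°.

≈ 68.6°N, 79.0°E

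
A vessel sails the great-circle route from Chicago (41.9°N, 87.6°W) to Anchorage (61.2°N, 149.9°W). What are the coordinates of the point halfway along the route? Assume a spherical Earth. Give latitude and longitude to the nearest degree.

≈ 56°N, 111°W

Write both endpoints as unit vectors p₁, p₂ with components (cos φ cos λ, cos φ sin λ, sin φ).
The central angle between the endpoints is δ = arccos(p₁·p₂) ≈ 0.720 rad (41.2°).
Interpolate at f = 1/2 with slerp weights a = sin((1−f)δ)/sin δ ≈ 0.534, b = sin(fδ)/sin δ ≈ 0.534.
p = a·p₁ + b·p₂ ≈ (-0.206, -0.526, 0.825); φ = arcsin(p_z) ≈ 55.58°, λ = atan2(p_y, p_x) ≈ -111.37°.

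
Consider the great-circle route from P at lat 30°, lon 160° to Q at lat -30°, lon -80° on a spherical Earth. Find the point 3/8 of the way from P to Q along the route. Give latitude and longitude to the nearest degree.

Convert each endpoint to a unit vector on the sphere (x = cos φ cos λ, y = cos φ sin λ, z = sin φ).
The central angle between the endpoints is δ = arccos(p₁·p₂) ≈ 2.246 rad (128.7°).
Interpolate at f = 3/8 with slerp weights a = sin((1−f)δ)/sin δ ≈ 1.263, b = sin(fδ)/sin δ ≈ 0.956.
p = a·p₁ + b·p₂ ≈ (-0.884, -0.441, 0.154); φ = arcsin(p_z) ≈ 8.84°, λ = atan2(p_y, p_x) ≈ -153.49°.

≈ lat 9°, lon -153°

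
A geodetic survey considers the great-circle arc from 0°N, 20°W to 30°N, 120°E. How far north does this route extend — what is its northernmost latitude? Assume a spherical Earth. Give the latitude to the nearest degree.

≈ 42°N

The great circle lies in the plane with unit normal n̂ = (p₁ × p₂)/|p₁ × p₂|.
Here n̂_z ≈ +0.744; the vertex latitude is φ_max = arccos|n̂_z| ≈ 41.9°.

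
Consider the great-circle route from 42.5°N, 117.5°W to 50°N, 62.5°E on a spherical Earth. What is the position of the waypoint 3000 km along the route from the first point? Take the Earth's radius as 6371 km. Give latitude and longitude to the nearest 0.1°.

Write both endpoints as unit vectors p₁, p₂ with components (cos φ cos λ, cos φ sin λ, sin φ).
The central angle between the endpoints is δ = arccos(p₁·p₂) ≈ 1.527 rad (87.5°). The total great-circle distance is δ·R ≈ 1.527 × 6371 ≈ 9730 km, so the target fraction is f = 3000/9730 ≈ 0.308.
Interpolate at f ≈ 0.308 with slerp weights a = sin((1−f)δ)/sin δ ≈ 0.871, b = sin(fδ)/sin δ ≈ 0.454.
p = a·p₁ + b·p₂ ≈ (-0.162, -0.311, 0.937); φ = arcsin(p_z) ≈ 69.48°, λ = atan2(p_y, p_x) ≈ -117.50°.

≈ 69.5°N, 117.5°W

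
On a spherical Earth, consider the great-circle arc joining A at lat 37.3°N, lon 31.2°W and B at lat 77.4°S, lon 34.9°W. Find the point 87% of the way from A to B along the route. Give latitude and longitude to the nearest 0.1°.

≈ lat 62.5°S, lon 33.1°W

From cos δ = sin φ₁ sin φ₂ + cos φ₁ cos φ₂ cos Δλ, the central angle is δ ≈ 2.002 rad (114.7°).
Interpolate at f = 0.87 with slerp weights a = sin((1−f)δ)/sin δ ≈ 0.283, b = sin(fδ)/sin δ ≈ 1.085.
p = a·p₁ + b·p₂ ≈ (0.387, -0.252, -0.887); φ = arcsin(p_z) ≈ -62.50°, λ = atan2(p_y, p_x) ≈ -33.10°.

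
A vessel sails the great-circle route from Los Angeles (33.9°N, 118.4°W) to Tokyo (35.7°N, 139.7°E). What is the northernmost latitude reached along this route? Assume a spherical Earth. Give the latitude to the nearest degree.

≈ 48°N

The great circle lies in the plane with unit normal n̂ = (p₁ × p₂)/|p₁ × p₂|.
Here n̂_z ≈ -0.671; the vertex latitude is φ_max = arccos|n̂_z| ≈ 47.8°.
Check via Clairaut: cos φ_max = |cos φ₁| · sin C = cos(33.9°)·sin(54.0°) ≈ 0.671, again giving ≈ 47.8°.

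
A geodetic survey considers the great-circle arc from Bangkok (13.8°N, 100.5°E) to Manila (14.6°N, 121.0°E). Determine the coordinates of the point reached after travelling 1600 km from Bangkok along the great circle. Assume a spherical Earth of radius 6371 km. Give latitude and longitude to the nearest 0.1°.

Write both endpoints as unit vectors p₁, p₂ with components (cos φ cos λ, cos φ sin λ, sin φ).
The central angle between the endpoints is δ = arccos(p₁·p₂) ≈ 0.347 rad (19.9°). The total great-circle distance is δ·R ≈ 0.347 × 6371 ≈ 2211 km, so the target fraction is f = 1600/2211 ≈ 0.724.
Interpolate at f ≈ 0.724 with slerp weights a = sin((1−f)δ)/sin δ ≈ 0.282, b = sin(fδ)/sin δ ≈ 0.731.
p = a·p₁ + b·p₂ ≈ (-0.414, 0.875, 0.251); φ = arcsin(p_z) ≈ 14.56°, λ = atan2(p_y, p_x) ≈ 115.32°.

≈ 14.6°N, 115.3°E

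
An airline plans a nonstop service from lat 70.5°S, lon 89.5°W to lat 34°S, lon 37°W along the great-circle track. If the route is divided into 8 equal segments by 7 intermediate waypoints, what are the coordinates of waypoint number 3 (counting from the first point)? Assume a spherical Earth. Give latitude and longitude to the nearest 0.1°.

Convert each endpoint to a unit vector on the sphere (x = cos φ cos λ, y = cos φ sin λ, z = sin φ).
The central angle between the endpoints is δ = arccos(p₁·p₂) ≈ 0.802 rad (45.9°).
Interpolate at f = 3/8 with slerp weights a = sin((1−f)δ)/sin δ ≈ 0.669, b = sin(fδ)/sin δ ≈ 0.412.
p = a·p₁ + b·p₂ ≈ (0.275, -0.429, -0.861); φ = arcsin(p_z) ≈ -59.39°, λ = atan2(p_y, p_x) ≈ -57.34°.

≈ lat 59.4°S, lon 57.3°W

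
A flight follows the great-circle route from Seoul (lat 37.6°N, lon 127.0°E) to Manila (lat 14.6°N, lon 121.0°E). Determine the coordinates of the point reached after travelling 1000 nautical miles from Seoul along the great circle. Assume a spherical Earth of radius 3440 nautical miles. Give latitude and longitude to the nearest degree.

≈ lat 21°N, lon 123°E

From cos δ = sin φ₁ sin φ₂ + cos φ₁ cos φ₂ cos Δλ, the central angle is δ ≈ 0.412 rad (23.6°). The total great-circle distance is δ·R ≈ 0.412 × 3440 ≈ 1417 nmi, so the target fraction is f = 1000/1417 ≈ 0.706.
Interpolate at f ≈ 0.706 with slerp weights a = sin((1−f)δ)/sin δ ≈ 0.302, b = sin(fδ)/sin δ ≈ 0.716.
p = a·p₁ + b·p₂ ≈ (-0.501, 0.785, 0.365); φ = arcsin(p_z) ≈ 21.40°, λ = atan2(p_y, p_x) ≈ 122.54°.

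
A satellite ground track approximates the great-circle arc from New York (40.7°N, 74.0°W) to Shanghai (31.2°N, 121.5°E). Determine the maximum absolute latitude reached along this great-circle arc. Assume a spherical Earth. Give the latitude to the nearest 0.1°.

≈ 79.6°N

The great circle lies in the plane with unit normal n̂ = (p₁ × p₂)/|p₁ × p₂|.
Here n̂_z ≈ -0.181; the vertex latitude is φ_max = arccos|n̂_z| ≈ 79.6°.
Check via Clairaut: cos φ_max = |cos φ₁| · sin C = cos(40.7°)·sin(13.8°) ≈ 0.181, again giving ≈ 79.6°.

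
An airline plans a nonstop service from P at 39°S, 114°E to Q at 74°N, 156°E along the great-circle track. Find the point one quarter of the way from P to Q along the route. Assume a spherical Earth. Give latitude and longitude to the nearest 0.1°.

From cos δ = sin φ₁ sin φ₂ + cos φ₁ cos φ₂ cos Δλ, the central angle is δ ≈ 2.033 rad (116.5°).
Interpolate at f = 1/4 with slerp weights a = sin((1−f)δ)/sin δ ≈ 1.116, b = sin(fδ)/sin δ ≈ 0.544.
p = a·p₁ + b·p₂ ≈ (-0.490, 0.853, -0.180); φ = arcsin(p_z) ≈ -10.35°, λ = atan2(p_y, p_x) ≈ 119.85°.

≈ 10.4°S, 119.8°E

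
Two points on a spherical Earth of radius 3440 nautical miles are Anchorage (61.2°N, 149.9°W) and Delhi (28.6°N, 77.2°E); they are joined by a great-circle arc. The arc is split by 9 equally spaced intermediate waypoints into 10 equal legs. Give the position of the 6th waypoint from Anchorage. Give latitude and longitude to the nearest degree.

Convert each endpoint to a unit vector on the sphere (x = cos φ cos λ, y = cos φ sin λ, z = sin φ).
The central angle between the endpoints is δ = arccos(p₁·p₂) ≈ 1.439 rad (82.4°).
Interpolate at f = 6/10 with slerp weights a = sin((1−f)δ)/sin δ ≈ 0.549, b = sin(fδ)/sin δ ≈ 0.767.
p = a·p₁ + b·p₂ ≈ (-0.080, 0.524, 0.848); φ = arcsin(p_z) ≈ 58.01°, λ = atan2(p_y, p_x) ≈ 98.65°.

≈ 58°N, 99°E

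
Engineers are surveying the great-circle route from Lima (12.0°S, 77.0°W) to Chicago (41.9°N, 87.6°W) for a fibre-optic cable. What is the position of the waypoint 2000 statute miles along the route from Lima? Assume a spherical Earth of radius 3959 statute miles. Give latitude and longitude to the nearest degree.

≈ (17°N, 82°W)

The haversine formula gives a central angle δ ≈ 0.956 rad (54.8°) between the endpoints. The total great-circle distance is δ·R ≈ 0.956 × 3959 ≈ 3785 mi, so the target fraction is f = 2000/3785 ≈ 0.528.
Interpolate at f ≈ 0.528 with slerp weights a = sin((1−f)δ)/sin δ ≈ 0.533, b = sin(fδ)/sin δ ≈ 0.592.
p = a·p₁ + b·p₂ ≈ (0.136, -0.949, 0.285); φ = arcsin(p_z) ≈ 16.54°, λ = atan2(p_y, p_x) ≈ -81.85°.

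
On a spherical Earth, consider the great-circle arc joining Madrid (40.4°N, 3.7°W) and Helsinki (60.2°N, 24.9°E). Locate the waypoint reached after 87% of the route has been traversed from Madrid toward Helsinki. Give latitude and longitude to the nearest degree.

Write both endpoints as unit vectors p₁, p₂ with components (cos φ cos λ, cos φ sin λ, sin φ).
The central angle between the endpoints is δ = arccos(p₁·p₂) ≈ 0.463 rad (26.5°).
Interpolate at f = 0.87 with slerp weights a = sin((1−f)δ)/sin δ ≈ 0.135, b = sin(fδ)/sin δ ≈ 0.878.
p = a·p₁ + b·p₂ ≈ (0.498, 0.177, 0.849); φ = arcsin(p_z) ≈ 58.09°, λ = atan2(p_y, p_x) ≈ 19.57°.

≈ (58°N, 20°E)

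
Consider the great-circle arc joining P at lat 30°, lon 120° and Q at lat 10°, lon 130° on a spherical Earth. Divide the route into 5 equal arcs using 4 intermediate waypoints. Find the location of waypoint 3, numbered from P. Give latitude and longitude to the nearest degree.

Convert each endpoint to a unit vector on the sphere (x = cos φ cos λ, y = cos φ sin λ, z = sin φ).
The central angle between the endpoints is δ = arccos(p₁·p₂) ≈ 0.385 rad (22.1°).
Interpolate at f = 3/5 with slerp weights a = sin((1−f)δ)/sin δ ≈ 0.408, b = sin(fδ)/sin δ ≈ 0.610.
p = a·p₁ + b·p₂ ≈ (-0.563, 0.766, 0.310); φ = arcsin(p_z) ≈ 18.06°, λ = atan2(p_y, p_x) ≈ 126.30°.

≈ lat 18°, lon 126°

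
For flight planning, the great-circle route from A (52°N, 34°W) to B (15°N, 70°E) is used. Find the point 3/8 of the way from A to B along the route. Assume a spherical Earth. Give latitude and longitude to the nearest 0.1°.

The haversine formula gives a central angle δ ≈ 1.511 rad (86.6°) between the endpoints.
Interpolate at f = 3/8 with slerp weights a = sin((1−f)δ)/sin δ ≈ 0.811, b = sin(fδ)/sin δ ≈ 0.538.
p = a·p₁ + b·p₂ ≈ (0.592, 0.209, 0.779); φ = arcsin(p_z) ≈ 51.13°, λ = atan2(p_y, p_x) ≈ 19.42°.

≈ (51.1°N, 19.4°E)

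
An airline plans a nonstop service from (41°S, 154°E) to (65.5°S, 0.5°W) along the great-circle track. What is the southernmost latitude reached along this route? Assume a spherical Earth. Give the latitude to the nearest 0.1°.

The great circle lies in the plane with unit normal n̂ = (p₁ × p₂)/|p₁ × p₂|.
Here n̂_z ≈ -0.142; the vertex latitude is φ_max = arccos|n̂_z| ≈ 81.8°.

≈ 81.8°S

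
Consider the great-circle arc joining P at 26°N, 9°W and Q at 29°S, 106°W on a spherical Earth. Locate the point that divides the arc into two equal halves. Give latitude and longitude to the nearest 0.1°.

≈ 2.3°S, 56.6°W

From cos δ = sin φ₁ sin φ₂ + cos φ₁ cos φ₂ cos Δλ, the central angle is δ ≈ 1.884 rad (108.0°).
Interpolate at f = 1/2 with slerp weights a = sin((1−f)δ)/sin δ ≈ 0.850, b = sin(fδ)/sin δ ≈ 0.850.
p = a·p₁ + b·p₂ ≈ (0.550, -0.834, -0.039); φ = arcsin(p_z) ≈ -2.26°, λ = atan2(p_y, p_x) ≈ -56.62°.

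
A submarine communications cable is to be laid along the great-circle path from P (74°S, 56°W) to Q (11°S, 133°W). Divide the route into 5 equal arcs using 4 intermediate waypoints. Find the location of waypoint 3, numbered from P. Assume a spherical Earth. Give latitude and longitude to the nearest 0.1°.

From cos δ = sin φ₁ sin φ₂ + cos φ₁ cos φ₂ cos Δλ, the central angle is δ ≈ 1.324 rad (75.9°).
Interpolate at f = 3/5 with slerp weights a = sin((1−f)δ)/sin δ ≈ 0.521, b = sin(fδ)/sin δ ≈ 0.736.
p = a·p₁ + b·p₂ ≈ (-0.412, -0.647, -0.641); φ = arcsin(p_z) ≈ -39.88°, λ = atan2(p_y, p_x) ≈ -122.49°.

≈ (39.9°S, 122.5°W)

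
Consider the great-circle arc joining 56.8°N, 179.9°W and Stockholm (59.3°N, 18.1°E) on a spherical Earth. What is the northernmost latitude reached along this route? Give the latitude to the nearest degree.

≈ 84°N

The great circle lies in the plane with unit normal n̂ = (p₁ × p₂)/|p₁ × p₂|.
Here n̂_z ≈ -0.097; the vertex latitude is φ_max = arccos|n̂_z| ≈ 84.4°.
Check via Clairaut: cos φ_max = |cos φ₁| · sin C = cos(56.8°)·sin(10.2°) ≈ 0.097, again giving ≈ 84.4°.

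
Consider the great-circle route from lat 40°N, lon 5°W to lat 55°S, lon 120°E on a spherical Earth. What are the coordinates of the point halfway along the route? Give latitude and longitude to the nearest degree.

≈ lat 15°S, lon 42°E

Convert each endpoint to a unit vector on the sphere (x = cos φ cos λ, y = cos φ sin λ, z = sin φ).
The central angle between the endpoints is δ = arccos(p₁·p₂) ≈ 2.463 rad (141.1°).
Interpolate at f = 1/2 with slerp weights a = sin((1−f)δ)/sin δ ≈ 1.503, b = sin(fδ)/sin δ ≈ 1.503.
p = a·p₁ + b·p₂ ≈ (0.716, 0.646, -0.265); φ = arcsin(p_z) ≈ -15.37°, λ = atan2(p_y, p_x) ≈ 42.07°.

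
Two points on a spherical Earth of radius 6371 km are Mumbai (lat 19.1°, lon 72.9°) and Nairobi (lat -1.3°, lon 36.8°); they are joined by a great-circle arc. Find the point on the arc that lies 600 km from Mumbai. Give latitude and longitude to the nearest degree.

≈ lat 17°, lon 68°

The haversine formula gives a central angle δ ≈ 0.714 rad (40.9°) between the endpoints. The total great-circle distance is δ·R ≈ 0.714 × 6371 ≈ 4548 km, so the target fraction is f = 600/4548 ≈ 0.132.
Interpolate at f ≈ 0.132 with slerp weights a = sin((1−f)δ)/sin δ ≈ 0.887, b = sin(fδ)/sin δ ≈ 0.144.
p = a·p₁ + b·p₂ ≈ (0.361, 0.887, 0.287); φ = arcsin(p_z) ≈ 16.68°, λ = atan2(p_y, p_x) ≈ 67.83°.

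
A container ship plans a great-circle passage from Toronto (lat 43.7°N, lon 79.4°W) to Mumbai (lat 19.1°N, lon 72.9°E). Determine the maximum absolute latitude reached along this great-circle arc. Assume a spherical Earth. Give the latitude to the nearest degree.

The great circle lies in the plane with unit normal n̂ = (p₁ × p₂)/|p₁ × p₂|.
Here n̂_z ≈ +0.343; the vertex latitude is φ_max = arccos|n̂_z| ≈ 69.9°.
Check via Clairaut: cos φ_max = |cos φ₁| · sin C = cos(43.7°)·sin(28.3°) ≈ 0.343, again giving ≈ 69.9°.

≈ 70°N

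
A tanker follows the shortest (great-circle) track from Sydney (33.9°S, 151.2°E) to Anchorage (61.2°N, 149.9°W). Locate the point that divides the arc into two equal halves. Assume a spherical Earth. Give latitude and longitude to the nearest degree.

≈ 15°N, 172°E

Write both endpoints as unit vectors p₁, p₂ with components (cos φ cos λ, cos φ sin λ, sin φ).
The central angle between the endpoints is δ = arccos(p₁·p₂) ≈ 1.857 rad (106.4°).
Interpolate at f = 1/2 with slerp weights a = sin((1−f)δ)/sin δ ≈ 0.835, b = sin(fδ)/sin δ ≈ 0.835.
p = a·p₁ + b·p₂ ≈ (-0.955, 0.132, 0.266); φ = arcsin(p_z) ≈ 15.42°, λ = atan2(p_y, p_x) ≈ 172.12°.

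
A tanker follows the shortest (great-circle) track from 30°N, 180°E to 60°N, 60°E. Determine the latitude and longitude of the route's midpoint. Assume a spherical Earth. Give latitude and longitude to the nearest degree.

From cos δ = sin φ₁ sin φ₂ + cos φ₁ cos φ₂ cos Δλ, the central angle is δ ≈ 1.353 rad (77.5°).
Interpolate at f = 1/2 with slerp weights a = sin((1−f)δ)/sin δ ≈ 0.641, b = sin(fδ)/sin δ ≈ 0.641.
p = a·p₁ + b·p₂ ≈ (-0.395, 0.278, 0.876); φ = arcsin(p_z) ≈ 61.14°, λ = atan2(p_y, p_x) ≈ 144.90°.

≈ 61°N, 145°E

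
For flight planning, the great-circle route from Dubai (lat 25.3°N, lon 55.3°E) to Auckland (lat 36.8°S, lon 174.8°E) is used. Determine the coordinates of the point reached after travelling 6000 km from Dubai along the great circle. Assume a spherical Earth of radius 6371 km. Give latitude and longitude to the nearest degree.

≈ lat 5°S, lon 101°E

From cos δ = sin φ₁ sin φ₂ + cos φ₁ cos φ₂ cos Δλ, the central angle is δ ≈ 2.230 rad (127.8°). The total great-circle distance is δ·R ≈ 2.230 × 6371 ≈ 14207 km, so the target fraction is f = 6000/14207 ≈ 0.422.
Interpolate at f ≈ 0.422 with slerp weights a = sin((1−f)δ)/sin δ ≈ 1.215, b = sin(fδ)/sin δ ≈ 1.023.
p = a·p₁ + b·p₂ ≈ (-0.190, 0.977, -0.094); φ = arcsin(p_z) ≈ -5.37°, λ = atan2(p_y, p_x) ≈ 101.03°.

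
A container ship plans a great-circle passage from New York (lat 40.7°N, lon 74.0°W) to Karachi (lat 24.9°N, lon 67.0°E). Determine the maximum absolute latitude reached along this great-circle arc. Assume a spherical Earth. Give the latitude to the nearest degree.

The great circle lies in the plane with unit normal n̂ = (p₁ × p₂)/|p₁ × p₂|.
Here n̂_z ≈ +0.448; the vertex latitude is φ_max = arccos|n̂_z| ≈ 63.4°.
Check via Clairaut: cos φ_max = |cos φ₁| · sin C = cos(40.7°)·sin(36.2°) ≈ 0.448, again giving ≈ 63.4°.

≈ 63°N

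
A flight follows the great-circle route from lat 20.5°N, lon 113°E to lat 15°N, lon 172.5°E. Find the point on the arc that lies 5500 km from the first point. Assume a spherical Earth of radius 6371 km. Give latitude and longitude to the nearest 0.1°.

≈ lat 16.7°N, lon 165.3°E

Write both endpoints as unit vectors p₁, p₂ with components (cos φ cos λ, cos φ sin λ, sin φ).
The central angle between the endpoints is δ = arccos(p₁·p₂) ≈ 0.989 rad (56.6°). The total great-circle distance is δ·R ≈ 0.989 × 6371 ≈ 6299 km, so the target fraction is f = 5500/6299 ≈ 0.873.
Interpolate at f ≈ 0.873 with slerp weights a = sin((1−f)δ)/sin δ ≈ 0.150, b = sin(fδ)/sin δ ≈ 0.910.
p = a·p₁ + b·p₂ ≈ (-0.926, 0.244, 0.288); φ = arcsin(p_z) ≈ 16.73°, λ = atan2(p_y, p_x) ≈ 165.25°.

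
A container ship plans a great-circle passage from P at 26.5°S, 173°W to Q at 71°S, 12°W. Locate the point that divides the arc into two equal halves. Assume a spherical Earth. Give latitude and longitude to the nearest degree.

From cos δ = sin φ₁ sin φ₂ + cos φ₁ cos φ₂ cos Δλ, the central angle is δ ≈ 1.424 rad (81.6°).
Interpolate at f = 1/2 with slerp weights a = sin((1−f)δ)/sin δ ≈ 0.660, b = sin(fδ)/sin δ ≈ 0.660.
p = a·p₁ + b·p₂ ≈ (-0.376, -0.117, -0.919); φ = arcsin(p_z) ≈ -66.80°, λ = atan2(p_y, p_x) ≈ -162.77°.

≈ 67°S, 163°W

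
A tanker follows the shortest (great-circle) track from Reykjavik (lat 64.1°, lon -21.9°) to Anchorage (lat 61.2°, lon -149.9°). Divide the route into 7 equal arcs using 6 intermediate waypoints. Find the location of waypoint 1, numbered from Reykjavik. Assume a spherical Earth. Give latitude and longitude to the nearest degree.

≈ lat 70°, lon -32°

Convert each endpoint to a unit vector on the sphere (x = cos φ cos λ, y = cos φ sin λ, z = sin φ).
The central angle between the endpoints is δ = arccos(p₁·p₂) ≈ 0.852 rad (48.8°).
Interpolate at f = 1/7 with slerp weights a = sin((1−f)δ)/sin δ ≈ 0.886, b = sin(fδ)/sin δ ≈ 0.161.
p = a·p₁ + b·p₂ ≈ (0.292, -0.183, 0.939); φ = arcsin(p_z) ≈ 69.83°, λ = atan2(p_y, p_x) ≈ -32.13°.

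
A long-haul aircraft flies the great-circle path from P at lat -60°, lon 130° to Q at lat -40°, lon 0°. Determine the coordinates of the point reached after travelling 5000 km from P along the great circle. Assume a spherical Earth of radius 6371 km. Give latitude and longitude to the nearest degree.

≈ lat -63°, lon 24°

The haversine formula gives a central angle δ ≈ 1.255 rad (71.9°) between the endpoints. The total great-circle distance is δ·R ≈ 1.255 × 6371 ≈ 7996 km, so the target fraction is f = 5000/7996 ≈ 0.625.
Interpolate at f ≈ 0.625 with slerp weights a = sin((1−f)δ)/sin δ ≈ 0.477, b = sin(fδ)/sin δ ≈ 0.743.
p = a·p₁ + b·p₂ ≈ (0.416, 0.183, -0.891); φ = arcsin(p_z) ≈ -62.96°, λ = atan2(p_y, p_x) ≈ 23.68°.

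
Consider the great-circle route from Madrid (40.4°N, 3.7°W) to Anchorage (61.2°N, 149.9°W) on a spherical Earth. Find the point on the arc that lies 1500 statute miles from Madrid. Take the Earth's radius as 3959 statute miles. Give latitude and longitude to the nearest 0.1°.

≈ (60.8°N, 15.9°W)

From cos δ = sin φ₁ sin φ₂ + cos φ₁ cos φ₂ cos Δλ, the central angle is δ ≈ 1.305 rad (74.7°). The total great-circle distance is δ·R ≈ 1.305 × 3959 ≈ 5165 mi, so the target fraction is f = 1500/5165 ≈ 0.290.
Interpolate at f ≈ 0.290 with slerp weights a = sin((1−f)δ)/sin δ ≈ 0.828, b = sin(fδ)/sin δ ≈ 0.383.
p = a·p₁ + b·p₂ ≈ (0.470, -0.133, 0.873); φ = arcsin(p_z) ≈ 60.78°, λ = atan2(p_y, p_x) ≈ -15.85°.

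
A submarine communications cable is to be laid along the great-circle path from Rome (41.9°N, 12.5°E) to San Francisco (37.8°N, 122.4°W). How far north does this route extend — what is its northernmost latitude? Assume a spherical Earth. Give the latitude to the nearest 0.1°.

The great circle lies in the plane with unit normal n̂ = (p₁ × p₂)/|p₁ × p₂|.
Here n̂_z ≈ -0.417; the vertex latitude is φ_max = arccos|n̂_z| ≈ 65.4°.
Check via Clairaut: cos φ_max = |cos φ₁| · sin C = cos(41.9°)·sin(34.0°) ≈ 0.417, again giving ≈ 65.4°.

≈ 65.4°N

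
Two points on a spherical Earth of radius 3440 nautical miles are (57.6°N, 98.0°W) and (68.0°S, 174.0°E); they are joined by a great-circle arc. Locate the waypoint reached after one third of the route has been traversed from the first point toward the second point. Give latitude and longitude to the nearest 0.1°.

Write both endpoints as unit vectors p₁, p₂ with components (cos φ cos λ, cos φ sin λ, sin φ).
The central angle between the endpoints is δ = arccos(p₁·p₂) ≈ 2.459 rad (140.9°).
Interpolate at f = 1/3 with slerp weights a = sin((1−f)δ)/sin δ ≈ 1.581, b = sin(fδ)/sin δ ≈ 1.158.
p = a·p₁ + b·p₂ ≈ (-0.549, -0.794, 0.261); φ = arcsin(p_z) ≈ 15.13°, λ = atan2(p_y, p_x) ≈ -124.70°.

≈ (15.1°N, 124.7°W)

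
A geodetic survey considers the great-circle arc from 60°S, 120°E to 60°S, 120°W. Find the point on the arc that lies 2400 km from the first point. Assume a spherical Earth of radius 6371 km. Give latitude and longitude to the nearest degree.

≈ 73°S, 166°E

Write both endpoints as unit vectors p₁, p₂ with components (cos φ cos λ, cos φ sin λ, sin φ).
The central angle between the endpoints is δ = arccos(p₁·p₂) ≈ 0.896 rad (51.3°). The total great-circle distance is δ·R ≈ 0.896 × 6371 ≈ 5706 km, so the target fraction is f = 2400/5706 ≈ 0.421.
Interpolate at f ≈ 0.421 with slerp weights a = sin((1−f)δ)/sin δ ≈ 0.635, b = sin(fδ)/sin δ ≈ 0.471.
p = a·p₁ + b·p₂ ≈ (-0.277, 0.071, -0.958); φ = arcsin(p_z) ≈ -73.40°, λ = atan2(p_y, p_x) ≈ 165.59°.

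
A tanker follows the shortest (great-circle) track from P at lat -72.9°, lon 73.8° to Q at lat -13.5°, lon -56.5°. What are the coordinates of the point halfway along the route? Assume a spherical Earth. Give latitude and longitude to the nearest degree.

From cos δ = sin φ₁ sin φ₂ + cos φ₁ cos φ₂ cos Δλ, the central angle is δ ≈ 1.533 rad (87.8°).
Interpolate at f = 1/2 with slerp weights a = sin((1−f)δ)/sin δ ≈ 0.694, b = sin(fδ)/sin δ ≈ 0.694.
p = a·p₁ + b·p₂ ≈ (0.429, -0.367, -0.825); φ = arcsin(p_z) ≈ -55.62°, λ = atan2(p_y, p_x) ≈ -40.50°.

≈ lat -56°, lon -41°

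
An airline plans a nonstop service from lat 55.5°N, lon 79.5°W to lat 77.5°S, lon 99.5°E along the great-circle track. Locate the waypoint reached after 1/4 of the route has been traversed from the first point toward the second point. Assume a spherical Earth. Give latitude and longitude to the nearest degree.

Convert each endpoint to a unit vector on the sphere (x = cos φ cos λ, y = cos φ sin λ, z = sin φ).
The central angle between the endpoints is δ = arccos(p₁·p₂) ≈ 2.758 rad (158.0°).
Interpolate at f = 1/4 with slerp weights a = sin((1−f)δ)/sin δ ≈ 2.346, b = sin(fδ)/sin δ ≈ 1.698.
p = a·p₁ + b·p₂ ≈ (0.181, -0.944, 0.276); φ = arcsin(p_z) ≈ 16.00°, λ = atan2(p_y, p_x) ≈ -79.12°.

≈ lat 16°N, lon 79°W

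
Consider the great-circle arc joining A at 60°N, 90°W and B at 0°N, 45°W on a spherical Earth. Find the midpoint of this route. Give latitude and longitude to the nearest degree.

≈ 32°N, 60°W

Convert each endpoint to a unit vector on the sphere (x = cos φ cos λ, y = cos φ sin λ, z = sin φ).
The central angle between the endpoints is δ = arccos(p₁·p₂) ≈ 1.209 rad (69.3°).
Interpolate at f = 1/2 with slerp weights a = sin((1−f)δ)/sin δ ≈ 0.608, b = sin(fδ)/sin δ ≈ 0.608.
p = a·p₁ + b·p₂ ≈ (0.430, -0.734, 0.526); φ = arcsin(p_z) ≈ 31.76°, λ = atan2(p_y, p_x) ≈ -59.64°.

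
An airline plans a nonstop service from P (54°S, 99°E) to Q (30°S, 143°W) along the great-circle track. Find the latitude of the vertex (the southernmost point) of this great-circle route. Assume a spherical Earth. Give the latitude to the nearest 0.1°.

≈ 62.9°S

The great circle lies in the plane with unit normal n̂ = (p₁ × p₂)/|p₁ × p₂|.
Here n̂_z ≈ +0.456; the vertex latitude is φ_max = arccos|n̂_z| ≈ 62.9°.
Check via Clairaut: cos φ_max = |cos φ₁| · sin C = cos(54.0°)·sin(129.2°) ≈ 0.456, again giving ≈ 62.9°.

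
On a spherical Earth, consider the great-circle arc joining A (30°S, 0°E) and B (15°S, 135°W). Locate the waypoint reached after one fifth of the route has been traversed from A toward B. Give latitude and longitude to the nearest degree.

From cos δ = sin φ₁ sin φ₂ + cos φ₁ cos φ₂ cos Δλ, the central angle is δ ≈ 2.051 rad (117.5°).
Interpolate at f = 1/5 with slerp weights a = sin((1−f)δ)/sin δ ≈ 1.125, b = sin(fδ)/sin δ ≈ 0.450.
p = a·p₁ + b·p₂ ≈ (0.667, -0.307, -0.679); φ = arcsin(p_z) ≈ -42.75°, λ = atan2(p_y, p_x) ≈ -24.73°.

≈ (43°S, 25°W)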